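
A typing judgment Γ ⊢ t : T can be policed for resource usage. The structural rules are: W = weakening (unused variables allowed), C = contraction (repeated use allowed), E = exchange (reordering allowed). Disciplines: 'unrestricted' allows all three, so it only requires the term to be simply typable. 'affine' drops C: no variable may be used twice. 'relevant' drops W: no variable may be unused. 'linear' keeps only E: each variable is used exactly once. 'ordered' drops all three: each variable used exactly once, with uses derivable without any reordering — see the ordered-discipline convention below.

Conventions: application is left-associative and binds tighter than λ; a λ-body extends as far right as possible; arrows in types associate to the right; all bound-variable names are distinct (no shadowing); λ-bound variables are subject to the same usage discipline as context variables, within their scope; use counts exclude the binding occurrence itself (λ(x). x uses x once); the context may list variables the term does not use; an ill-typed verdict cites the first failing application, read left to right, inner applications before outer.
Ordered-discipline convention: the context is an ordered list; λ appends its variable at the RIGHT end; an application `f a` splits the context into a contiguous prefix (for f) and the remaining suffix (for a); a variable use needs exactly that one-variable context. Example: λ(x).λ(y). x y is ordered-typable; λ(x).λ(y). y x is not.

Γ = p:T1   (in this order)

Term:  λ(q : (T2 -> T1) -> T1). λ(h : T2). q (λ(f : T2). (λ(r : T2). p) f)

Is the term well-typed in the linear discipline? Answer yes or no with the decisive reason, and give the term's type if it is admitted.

no — h, r never used (weakening)
counts: p ×1, q (λ-bound) ×1, h (λ-bound) ×0, f (λ-bound) ×1, r (λ-bound) ×0
left-to-right use order: q, p, f
typing: ✓ — ((T2 -> T1) -> T1) -> T2 -> T1
all disciplines: ordered ✗, linear ✗, affine ✓, relevant ✗, unrestricted ✓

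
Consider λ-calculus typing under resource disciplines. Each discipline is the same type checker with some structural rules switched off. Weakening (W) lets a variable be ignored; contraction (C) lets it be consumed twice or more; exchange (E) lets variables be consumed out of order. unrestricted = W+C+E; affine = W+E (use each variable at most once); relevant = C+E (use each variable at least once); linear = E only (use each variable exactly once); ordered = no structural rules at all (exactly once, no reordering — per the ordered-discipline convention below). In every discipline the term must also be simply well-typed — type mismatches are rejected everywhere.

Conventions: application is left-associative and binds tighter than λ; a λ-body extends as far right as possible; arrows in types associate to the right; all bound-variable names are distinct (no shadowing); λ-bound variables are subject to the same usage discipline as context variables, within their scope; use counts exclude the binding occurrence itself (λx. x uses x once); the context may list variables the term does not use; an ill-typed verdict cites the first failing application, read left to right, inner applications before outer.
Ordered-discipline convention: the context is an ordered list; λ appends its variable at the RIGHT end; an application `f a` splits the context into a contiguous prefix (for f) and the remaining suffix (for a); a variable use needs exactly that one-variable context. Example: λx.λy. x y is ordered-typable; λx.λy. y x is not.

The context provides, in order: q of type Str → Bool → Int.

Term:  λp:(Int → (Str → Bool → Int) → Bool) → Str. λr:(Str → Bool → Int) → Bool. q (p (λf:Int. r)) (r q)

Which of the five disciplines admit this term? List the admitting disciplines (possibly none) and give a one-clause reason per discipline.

admitted in: unrestricted
usage: q=2, p [bound]=1, r [bound]=2, f [bound]=0
left-to-right use order: q, p, r, r, q
typing: the term checks, with type ((Int → (Str → Bool → Int) → Bool) → Str) → ((Str → Bool → Int) → Bool) → Int
ordered: ✗, needs contraction — q ×2, r ×2; f never used (weakening)
linear: ✗, needs contraction — q ×2, r ×2; f never used (weakening)
affine: ✗, needs contraction — q ×2, r ×2
relevant: ✗, f never used (weakening)
unrestricted: ✓, typability at ((Int → (Str → Bool → Int) → Bool) → Str) → ((Str → Bool → Int) → Bool) → Int is all that's needed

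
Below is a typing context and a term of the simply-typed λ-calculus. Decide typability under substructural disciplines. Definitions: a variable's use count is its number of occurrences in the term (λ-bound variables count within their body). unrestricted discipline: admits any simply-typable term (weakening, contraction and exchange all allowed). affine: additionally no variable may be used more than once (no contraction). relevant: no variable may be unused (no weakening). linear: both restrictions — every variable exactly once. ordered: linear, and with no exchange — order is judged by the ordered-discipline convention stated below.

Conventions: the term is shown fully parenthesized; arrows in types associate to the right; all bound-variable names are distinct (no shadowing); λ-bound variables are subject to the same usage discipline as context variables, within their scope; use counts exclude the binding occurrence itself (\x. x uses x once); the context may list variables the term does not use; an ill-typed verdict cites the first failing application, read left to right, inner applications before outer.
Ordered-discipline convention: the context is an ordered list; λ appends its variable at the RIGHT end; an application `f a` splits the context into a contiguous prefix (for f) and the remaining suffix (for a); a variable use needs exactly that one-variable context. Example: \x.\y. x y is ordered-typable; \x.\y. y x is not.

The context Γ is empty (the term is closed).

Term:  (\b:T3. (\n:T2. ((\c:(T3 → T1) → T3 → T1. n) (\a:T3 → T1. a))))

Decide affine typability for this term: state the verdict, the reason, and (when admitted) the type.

yes — at most one use each (b, n, c, a); term : T3 → T2 → T2
use counts: b (bound): 0, n (bound): 1, c (bound): 0, a (bound): 1
use order (left to right): n, a
typing: the term checks, with type T3 → T2 → T2
all disciplines: ordered ✗ · linear ✗ · affine ✓ · relevant ✗ · unrestricted ✓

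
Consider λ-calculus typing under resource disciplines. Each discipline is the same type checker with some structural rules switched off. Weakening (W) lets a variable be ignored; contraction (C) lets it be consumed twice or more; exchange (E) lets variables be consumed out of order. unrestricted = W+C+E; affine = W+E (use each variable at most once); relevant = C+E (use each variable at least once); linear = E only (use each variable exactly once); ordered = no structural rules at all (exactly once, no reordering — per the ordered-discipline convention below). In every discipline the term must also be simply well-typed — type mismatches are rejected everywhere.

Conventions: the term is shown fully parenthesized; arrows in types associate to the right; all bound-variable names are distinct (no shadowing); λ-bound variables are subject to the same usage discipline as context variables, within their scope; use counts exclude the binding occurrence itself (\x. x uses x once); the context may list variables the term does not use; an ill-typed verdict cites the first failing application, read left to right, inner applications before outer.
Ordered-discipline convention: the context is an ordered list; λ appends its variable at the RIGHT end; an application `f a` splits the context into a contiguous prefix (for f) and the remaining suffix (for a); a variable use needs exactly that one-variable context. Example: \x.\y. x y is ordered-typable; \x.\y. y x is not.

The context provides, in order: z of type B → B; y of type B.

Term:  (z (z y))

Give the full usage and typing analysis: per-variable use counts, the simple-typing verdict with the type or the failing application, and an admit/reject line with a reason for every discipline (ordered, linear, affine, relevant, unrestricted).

counts: z: 2; y: 1
left-to-right use order: z, z, y
typing: well-typed — term : B
ordered ✗ (z ×2 used more than once (contraction))
linear ✗ (z ×2 used more than once (contraction))
affine ✗ (z ×2 used more than once (contraction))
relevant ✓ (every one of z, y appears)
unrestricted ✓ (type-checks (B) and nothing is barred)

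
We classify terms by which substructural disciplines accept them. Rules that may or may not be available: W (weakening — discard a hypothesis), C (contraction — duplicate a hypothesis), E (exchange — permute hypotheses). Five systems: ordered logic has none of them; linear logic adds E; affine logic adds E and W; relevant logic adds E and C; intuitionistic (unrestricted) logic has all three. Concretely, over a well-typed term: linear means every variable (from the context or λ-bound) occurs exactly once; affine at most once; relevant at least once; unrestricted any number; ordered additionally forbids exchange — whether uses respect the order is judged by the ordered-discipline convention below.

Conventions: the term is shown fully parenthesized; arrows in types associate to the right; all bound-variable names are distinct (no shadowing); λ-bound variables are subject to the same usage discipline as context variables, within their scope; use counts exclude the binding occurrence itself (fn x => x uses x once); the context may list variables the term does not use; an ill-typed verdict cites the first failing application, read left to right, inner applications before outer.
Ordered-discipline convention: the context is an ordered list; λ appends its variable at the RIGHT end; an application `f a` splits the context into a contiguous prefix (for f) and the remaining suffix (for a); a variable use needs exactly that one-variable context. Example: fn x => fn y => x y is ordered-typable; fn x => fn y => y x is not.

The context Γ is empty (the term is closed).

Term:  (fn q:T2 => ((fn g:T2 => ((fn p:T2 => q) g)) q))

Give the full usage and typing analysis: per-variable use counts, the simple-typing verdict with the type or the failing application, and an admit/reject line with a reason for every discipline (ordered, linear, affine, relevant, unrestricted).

use counts: q (bound): 2; g (bound): 1; p (bound): 0
order of uses: q, g, q
typing: the term checks, with type T2 -> T2
ordered: ✗ — needs contraction — q ×2; needs weakening: p unused
linear: ✗ — needs contraction — q ×2; needs weakening: p unused
affine: ✗ — needs contraction — q ×2
relevant: ✗ — needs weakening: p unused
unrestricted: ✓ — type-checks (T2 -> T2) and nothing is barred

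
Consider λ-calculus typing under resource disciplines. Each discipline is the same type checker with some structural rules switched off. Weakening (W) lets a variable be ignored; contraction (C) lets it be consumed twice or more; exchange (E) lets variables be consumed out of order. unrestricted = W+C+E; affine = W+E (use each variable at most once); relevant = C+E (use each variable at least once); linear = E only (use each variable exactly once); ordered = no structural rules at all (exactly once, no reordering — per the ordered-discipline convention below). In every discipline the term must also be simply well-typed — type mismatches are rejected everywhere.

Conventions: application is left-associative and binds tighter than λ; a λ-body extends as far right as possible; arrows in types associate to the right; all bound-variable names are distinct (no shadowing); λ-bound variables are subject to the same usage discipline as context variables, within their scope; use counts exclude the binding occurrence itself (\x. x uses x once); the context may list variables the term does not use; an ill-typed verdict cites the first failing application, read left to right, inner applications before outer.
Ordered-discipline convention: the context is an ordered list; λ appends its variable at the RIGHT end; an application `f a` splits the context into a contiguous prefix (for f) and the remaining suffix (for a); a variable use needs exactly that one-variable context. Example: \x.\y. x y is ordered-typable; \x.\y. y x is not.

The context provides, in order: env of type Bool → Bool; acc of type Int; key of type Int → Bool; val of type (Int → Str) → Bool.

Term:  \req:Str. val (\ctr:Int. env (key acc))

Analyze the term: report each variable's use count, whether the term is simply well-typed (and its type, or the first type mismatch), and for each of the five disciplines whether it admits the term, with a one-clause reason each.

use counts: env=1, acc=1, key=1, val=1, req (bound)=0, ctr (bound)=0
left-to-right use order: val, env, key, acc
typing: ill-typed: a function awaiting Int → Str gets Int → Bool
ordered: ✗ — not simply typable
linear: ✗ — fails simple typing
affine: ✗ — a type mismatch blocks all five
relevant: ✗ — the type mismatch rejects it
unrestricted: ✗ — not simply typable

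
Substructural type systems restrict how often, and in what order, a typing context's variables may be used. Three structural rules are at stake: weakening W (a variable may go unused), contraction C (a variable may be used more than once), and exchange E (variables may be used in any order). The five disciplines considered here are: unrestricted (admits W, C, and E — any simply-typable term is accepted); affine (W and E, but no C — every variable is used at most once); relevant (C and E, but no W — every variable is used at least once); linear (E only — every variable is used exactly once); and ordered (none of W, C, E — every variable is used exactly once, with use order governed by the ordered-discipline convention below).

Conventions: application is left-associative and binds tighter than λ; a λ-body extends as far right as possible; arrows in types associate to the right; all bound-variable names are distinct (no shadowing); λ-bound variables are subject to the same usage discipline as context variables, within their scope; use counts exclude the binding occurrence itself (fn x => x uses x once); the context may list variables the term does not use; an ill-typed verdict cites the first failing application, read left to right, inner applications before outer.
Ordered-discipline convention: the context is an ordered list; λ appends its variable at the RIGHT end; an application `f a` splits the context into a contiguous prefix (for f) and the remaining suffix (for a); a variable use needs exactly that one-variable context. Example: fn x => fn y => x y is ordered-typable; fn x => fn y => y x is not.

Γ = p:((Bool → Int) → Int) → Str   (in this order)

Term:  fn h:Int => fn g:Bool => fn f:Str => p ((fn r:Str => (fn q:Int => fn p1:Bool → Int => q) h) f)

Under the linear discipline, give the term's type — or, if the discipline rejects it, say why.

not well-typed under linear — g, r, p1 never used (weakening)
usage: p: 1; h (λ-bound): 1; g (λ-bound): 0; f (λ-bound): 1; r (λ-bound): 0; q (λ-bound): 1; p1 (λ-bound): 0
order of uses: p, q, h, f
typing: the term checks, with type Int → Bool → Str → Str
per-discipline verdicts: ordered ✗, linear ✗, affine ✓, relevant ✗, unrestricted ✓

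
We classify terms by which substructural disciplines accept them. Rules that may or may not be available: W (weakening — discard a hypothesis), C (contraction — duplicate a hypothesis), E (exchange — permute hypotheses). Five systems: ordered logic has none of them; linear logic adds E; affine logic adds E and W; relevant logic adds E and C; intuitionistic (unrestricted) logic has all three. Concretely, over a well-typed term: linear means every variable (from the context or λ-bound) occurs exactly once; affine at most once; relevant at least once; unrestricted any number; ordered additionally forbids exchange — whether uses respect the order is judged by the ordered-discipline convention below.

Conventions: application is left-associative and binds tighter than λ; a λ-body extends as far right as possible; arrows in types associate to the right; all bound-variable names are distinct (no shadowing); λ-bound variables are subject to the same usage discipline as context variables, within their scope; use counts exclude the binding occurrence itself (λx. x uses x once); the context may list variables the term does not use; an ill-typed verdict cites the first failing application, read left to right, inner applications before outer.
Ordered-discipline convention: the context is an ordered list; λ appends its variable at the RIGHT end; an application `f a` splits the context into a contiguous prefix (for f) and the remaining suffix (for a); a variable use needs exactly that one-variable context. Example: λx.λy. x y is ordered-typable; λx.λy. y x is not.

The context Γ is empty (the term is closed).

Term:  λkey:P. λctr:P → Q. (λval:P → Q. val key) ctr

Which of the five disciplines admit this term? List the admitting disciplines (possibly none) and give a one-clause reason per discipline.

admitted in: linear, affine, relevant, unrestricted
counts: key (λ-bound): 1×, ctr (λ-bound): 1×, val (λ-bound): 1×
left-to-right use order: val, key, ctr
typing: well-typed at P → (P → Q) → Q
ordered: ✗, no ordered split (uses run val, key, ctr)
linear: ✓, each of key, ctr, val used exactly once
affine: ✓, none of key, ctr, val used more than once
relevant: ✓, none of key, ctr, val goes unused
unrestricted: ✓, simply typable at P → (P → Q) → Q; W, C, E all held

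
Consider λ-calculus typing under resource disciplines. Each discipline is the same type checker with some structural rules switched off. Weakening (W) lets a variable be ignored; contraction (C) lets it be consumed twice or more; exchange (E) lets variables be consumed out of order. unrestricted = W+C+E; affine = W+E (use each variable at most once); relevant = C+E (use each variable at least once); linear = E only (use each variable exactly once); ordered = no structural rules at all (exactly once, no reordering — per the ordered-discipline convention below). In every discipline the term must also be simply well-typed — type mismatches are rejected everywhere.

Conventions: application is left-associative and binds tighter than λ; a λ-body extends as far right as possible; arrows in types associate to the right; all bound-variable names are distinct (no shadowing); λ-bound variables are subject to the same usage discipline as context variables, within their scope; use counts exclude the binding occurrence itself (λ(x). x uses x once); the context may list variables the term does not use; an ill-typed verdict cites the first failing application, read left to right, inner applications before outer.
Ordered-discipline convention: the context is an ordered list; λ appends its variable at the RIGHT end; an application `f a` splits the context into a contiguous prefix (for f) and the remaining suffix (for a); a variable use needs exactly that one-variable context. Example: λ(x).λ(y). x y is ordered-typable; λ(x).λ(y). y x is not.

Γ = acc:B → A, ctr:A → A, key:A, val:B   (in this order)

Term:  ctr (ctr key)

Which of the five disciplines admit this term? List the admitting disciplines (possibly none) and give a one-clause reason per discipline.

accepted by: unrestricted
variable uses: acc=0; ctr=2; key=1; val=0
left-to-right use order: ctr, ctr, key
typing: the term checks, with type A
ordered: ✗, uses contraction: ctr ×2; needs weakening: acc, val unused
linear: ✗, uses contraction: ctr ×2; needs weakening: acc, val unused
affine: ✗, uses contraction: ctr ×2
relevant: ✗, needs weakening: acc, val unused
unrestricted: ✓, well-typed at A; no restrictions here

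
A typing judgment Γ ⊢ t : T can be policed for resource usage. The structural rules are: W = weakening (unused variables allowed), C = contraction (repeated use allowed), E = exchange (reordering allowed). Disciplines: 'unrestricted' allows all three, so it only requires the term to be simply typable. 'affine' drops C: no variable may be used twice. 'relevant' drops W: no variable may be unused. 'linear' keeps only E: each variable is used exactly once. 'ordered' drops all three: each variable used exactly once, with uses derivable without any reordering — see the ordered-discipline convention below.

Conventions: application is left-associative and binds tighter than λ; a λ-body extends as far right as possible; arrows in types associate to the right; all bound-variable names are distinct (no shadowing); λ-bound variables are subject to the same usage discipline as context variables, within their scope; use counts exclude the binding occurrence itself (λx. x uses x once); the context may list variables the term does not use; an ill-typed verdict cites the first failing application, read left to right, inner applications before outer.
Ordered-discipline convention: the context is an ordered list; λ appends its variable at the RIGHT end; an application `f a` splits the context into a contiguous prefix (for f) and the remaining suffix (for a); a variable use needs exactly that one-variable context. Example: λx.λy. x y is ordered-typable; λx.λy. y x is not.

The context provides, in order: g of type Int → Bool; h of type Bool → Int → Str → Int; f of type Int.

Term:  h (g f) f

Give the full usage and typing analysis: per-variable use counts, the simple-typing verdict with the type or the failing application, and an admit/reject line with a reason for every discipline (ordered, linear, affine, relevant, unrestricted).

use counts: g: 1; h: 1; f: 2
uses in reading order: h, g, f, f
typing: ✓ — Str → Int
ordered ✗ (uses contraction: f ×2)
linear ✗ (uses contraction: f ×2)
affine ✗ (uses contraction: f ×2)
relevant ✓ (none of g, h, f goes unused)
unrestricted ✓ (typability at Str → Int is all that's needed)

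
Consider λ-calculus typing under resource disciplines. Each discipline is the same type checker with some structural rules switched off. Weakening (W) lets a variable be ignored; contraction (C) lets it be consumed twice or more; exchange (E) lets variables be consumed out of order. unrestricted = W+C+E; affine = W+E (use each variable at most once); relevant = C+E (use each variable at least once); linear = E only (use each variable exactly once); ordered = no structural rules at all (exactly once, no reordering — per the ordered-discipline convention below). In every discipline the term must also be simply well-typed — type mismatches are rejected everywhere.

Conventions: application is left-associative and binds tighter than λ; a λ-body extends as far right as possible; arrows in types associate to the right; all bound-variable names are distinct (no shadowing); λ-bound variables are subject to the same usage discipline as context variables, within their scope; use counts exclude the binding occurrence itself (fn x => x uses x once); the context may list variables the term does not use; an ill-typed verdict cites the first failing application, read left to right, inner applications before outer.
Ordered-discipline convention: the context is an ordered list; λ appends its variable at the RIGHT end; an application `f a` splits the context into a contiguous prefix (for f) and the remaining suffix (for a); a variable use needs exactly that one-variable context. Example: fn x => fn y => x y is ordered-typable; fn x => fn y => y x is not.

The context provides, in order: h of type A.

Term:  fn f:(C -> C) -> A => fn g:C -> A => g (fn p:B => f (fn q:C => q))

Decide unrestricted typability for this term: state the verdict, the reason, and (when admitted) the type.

no — a type mismatch blocks all five
use counts: h: 0×, f (bound): 1×, g (bound): 1×, p (bound): 0×, q (bound): 1×
left-to-right use order: g, f, q
typing: ill-typed: an application expects C but receives B -> A
per-discipline verdicts: ordered ✗ · linear ✗ · affine ✗ · relevant ✗ · unrestricted ✗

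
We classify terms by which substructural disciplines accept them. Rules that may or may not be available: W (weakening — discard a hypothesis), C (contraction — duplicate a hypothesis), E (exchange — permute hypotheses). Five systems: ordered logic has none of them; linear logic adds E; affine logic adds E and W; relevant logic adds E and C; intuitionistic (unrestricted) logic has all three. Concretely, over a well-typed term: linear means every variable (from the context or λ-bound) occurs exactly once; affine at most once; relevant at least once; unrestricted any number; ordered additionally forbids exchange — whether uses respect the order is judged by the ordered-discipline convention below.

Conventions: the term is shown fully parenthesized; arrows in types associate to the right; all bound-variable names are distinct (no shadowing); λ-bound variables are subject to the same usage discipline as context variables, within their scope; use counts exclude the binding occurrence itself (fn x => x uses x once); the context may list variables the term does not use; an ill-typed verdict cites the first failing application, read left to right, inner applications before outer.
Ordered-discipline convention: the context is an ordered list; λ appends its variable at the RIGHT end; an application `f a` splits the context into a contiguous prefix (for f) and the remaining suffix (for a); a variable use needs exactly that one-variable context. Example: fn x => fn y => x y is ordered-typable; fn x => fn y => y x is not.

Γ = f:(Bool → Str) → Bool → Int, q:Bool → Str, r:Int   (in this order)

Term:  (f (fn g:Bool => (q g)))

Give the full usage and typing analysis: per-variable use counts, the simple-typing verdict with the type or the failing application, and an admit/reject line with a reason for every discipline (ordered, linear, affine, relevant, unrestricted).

variable uses: f: 1×; q: 1×; r: 0×; g [bound]: 1×
use order (left to right): f, q, g
typing: the term checks, with type Bool → Int
ordered: ✗ — needs weakening: r unused
linear: ✗ — needs weakening: r unused
affine: ✓ — no duplicate uses among f, q, r, g
relevant: ✗ — needs weakening: r unused
unrestricted: ✓ — well-typed at Bool → Int; no restrictions here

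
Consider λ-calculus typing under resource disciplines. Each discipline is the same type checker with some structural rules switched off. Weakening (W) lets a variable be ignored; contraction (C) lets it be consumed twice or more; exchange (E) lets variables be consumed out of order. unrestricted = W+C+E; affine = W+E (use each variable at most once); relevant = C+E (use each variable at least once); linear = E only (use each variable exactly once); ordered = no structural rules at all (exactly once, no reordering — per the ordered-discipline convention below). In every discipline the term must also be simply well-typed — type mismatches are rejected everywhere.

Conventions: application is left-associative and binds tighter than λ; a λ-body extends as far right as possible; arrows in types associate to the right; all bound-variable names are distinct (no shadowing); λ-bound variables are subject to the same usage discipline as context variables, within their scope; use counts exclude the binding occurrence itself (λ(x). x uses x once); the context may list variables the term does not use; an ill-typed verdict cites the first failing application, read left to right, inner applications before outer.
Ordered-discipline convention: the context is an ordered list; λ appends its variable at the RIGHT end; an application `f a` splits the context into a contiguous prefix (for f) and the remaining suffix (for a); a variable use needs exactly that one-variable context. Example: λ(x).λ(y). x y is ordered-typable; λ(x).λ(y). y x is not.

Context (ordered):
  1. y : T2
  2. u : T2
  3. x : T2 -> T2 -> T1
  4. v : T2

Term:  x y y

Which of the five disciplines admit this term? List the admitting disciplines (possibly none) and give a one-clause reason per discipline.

admitting disciplines: unrestricted
use counts: y ×2, u ×0, x ×1, v ×0
left-to-right use order: x, y, y
typing: ✓ — T1
ordered: ✗, repeated use of y ×2; unused: u, v — weakening required
linear: ✗, repeated use of y ×2; unused: u, v — weakening required
affine: ✗, repeated use of y ×2
relevant: ✗, unused: u, v — weakening required
unrestricted: ✓, simply typable at T1; W, C, E all held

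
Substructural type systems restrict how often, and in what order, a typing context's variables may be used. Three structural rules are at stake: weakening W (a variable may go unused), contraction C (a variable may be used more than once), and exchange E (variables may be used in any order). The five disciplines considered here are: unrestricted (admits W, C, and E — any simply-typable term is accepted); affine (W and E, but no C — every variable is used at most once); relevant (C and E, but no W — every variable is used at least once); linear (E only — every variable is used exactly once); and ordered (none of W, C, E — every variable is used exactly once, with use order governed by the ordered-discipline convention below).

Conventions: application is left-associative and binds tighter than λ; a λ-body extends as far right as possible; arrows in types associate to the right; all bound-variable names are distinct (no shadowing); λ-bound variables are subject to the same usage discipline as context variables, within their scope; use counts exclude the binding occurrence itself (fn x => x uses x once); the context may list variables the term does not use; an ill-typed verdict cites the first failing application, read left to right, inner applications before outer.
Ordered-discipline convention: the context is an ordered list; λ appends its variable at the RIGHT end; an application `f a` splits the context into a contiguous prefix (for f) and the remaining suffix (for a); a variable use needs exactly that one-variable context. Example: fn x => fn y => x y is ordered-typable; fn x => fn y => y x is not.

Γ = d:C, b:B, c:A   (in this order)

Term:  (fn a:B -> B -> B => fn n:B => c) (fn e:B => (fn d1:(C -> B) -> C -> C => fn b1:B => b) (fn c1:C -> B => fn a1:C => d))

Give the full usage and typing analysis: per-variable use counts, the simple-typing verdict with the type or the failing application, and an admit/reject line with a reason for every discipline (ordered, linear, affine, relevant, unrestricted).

counts: d=1; b=1; c=1; a (λ-bound)=0; n (λ-bound)=0; e (λ-bound)=0; d1 (λ-bound)=0; b1 (λ-bound)=0; c1 (λ-bound)=0; a1 (λ-bound)=0
left-to-right use order: c, b, d
typing: well-typed at B -> A
ordered: ✗, a, n, e, d1, b1, c1, a1 left unused
linear: ✗, a, n, e, d1, b1, c1, a1 left unused
affine: ✓, at most one use each (d, b, c, a, n, e, d1, b1, c1, a1)
relevant: ✗, a, n, e, d1, b1, c1, a1 left unused
unrestricted: ✓, typability at B -> A is all that's needed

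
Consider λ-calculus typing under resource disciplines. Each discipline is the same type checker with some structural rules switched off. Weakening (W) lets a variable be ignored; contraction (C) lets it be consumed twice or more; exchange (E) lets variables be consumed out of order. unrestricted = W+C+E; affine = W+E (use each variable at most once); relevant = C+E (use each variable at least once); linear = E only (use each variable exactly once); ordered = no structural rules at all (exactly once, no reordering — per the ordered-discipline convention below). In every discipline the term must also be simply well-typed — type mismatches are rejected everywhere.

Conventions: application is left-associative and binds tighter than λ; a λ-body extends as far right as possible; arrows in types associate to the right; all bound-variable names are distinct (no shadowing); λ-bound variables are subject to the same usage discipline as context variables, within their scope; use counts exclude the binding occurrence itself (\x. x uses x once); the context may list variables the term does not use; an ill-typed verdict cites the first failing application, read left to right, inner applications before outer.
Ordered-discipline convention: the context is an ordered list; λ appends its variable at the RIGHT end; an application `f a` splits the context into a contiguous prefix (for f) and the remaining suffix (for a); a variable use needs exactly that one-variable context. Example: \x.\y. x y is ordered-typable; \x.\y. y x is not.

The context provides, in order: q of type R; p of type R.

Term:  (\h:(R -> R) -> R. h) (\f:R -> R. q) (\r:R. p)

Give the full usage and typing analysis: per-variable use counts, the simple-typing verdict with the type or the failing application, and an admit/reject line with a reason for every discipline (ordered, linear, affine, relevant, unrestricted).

variable uses: q: 1×, p: 1×, h (λ-bound): 1×, f (λ-bound): 0×, r (λ-bound): 0×
order of uses: h, q, p
typing: ✓ — R
ordered: ✗, f, r never used (weakening)
linear: ✗, f, r never used (weakening)
affine: ✓, q, p, h, f, r: no repeats, contraction unneeded
relevant: ✗, f, r never used (weakening)
unrestricted: ✓, simply typable at R; W, C, E all held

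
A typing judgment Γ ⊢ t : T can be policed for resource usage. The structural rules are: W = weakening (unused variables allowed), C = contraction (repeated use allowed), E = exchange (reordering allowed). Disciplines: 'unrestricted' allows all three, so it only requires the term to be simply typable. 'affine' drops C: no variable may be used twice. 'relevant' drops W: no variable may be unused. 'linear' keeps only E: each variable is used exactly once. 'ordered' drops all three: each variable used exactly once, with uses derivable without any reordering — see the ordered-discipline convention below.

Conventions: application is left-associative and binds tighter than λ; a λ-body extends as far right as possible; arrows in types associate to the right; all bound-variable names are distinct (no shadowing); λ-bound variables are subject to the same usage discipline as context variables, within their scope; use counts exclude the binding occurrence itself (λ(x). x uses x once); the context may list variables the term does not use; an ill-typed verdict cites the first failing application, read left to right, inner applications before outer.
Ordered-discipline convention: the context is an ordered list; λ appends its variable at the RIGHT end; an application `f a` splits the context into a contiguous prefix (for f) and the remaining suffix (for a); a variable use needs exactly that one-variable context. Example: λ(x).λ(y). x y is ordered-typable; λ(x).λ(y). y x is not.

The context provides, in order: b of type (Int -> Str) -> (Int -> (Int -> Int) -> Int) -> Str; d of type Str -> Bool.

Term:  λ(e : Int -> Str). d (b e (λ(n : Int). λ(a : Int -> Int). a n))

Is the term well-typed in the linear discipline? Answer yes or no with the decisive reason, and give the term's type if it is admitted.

yes — single use per variable (b, d, e, n, a); term : (Int -> Str) -> Bool
usage: b=1; d=1; e (bound)=1; n (bound)=1; a (bound)=1
left-to-right use order: d, b, e, a, n
typing: the term checks, with type (Int -> Str) -> Bool
across the five disciplines: ordered ✗; linear ✓; affine ✓; relevant ✓; unrestricted ✓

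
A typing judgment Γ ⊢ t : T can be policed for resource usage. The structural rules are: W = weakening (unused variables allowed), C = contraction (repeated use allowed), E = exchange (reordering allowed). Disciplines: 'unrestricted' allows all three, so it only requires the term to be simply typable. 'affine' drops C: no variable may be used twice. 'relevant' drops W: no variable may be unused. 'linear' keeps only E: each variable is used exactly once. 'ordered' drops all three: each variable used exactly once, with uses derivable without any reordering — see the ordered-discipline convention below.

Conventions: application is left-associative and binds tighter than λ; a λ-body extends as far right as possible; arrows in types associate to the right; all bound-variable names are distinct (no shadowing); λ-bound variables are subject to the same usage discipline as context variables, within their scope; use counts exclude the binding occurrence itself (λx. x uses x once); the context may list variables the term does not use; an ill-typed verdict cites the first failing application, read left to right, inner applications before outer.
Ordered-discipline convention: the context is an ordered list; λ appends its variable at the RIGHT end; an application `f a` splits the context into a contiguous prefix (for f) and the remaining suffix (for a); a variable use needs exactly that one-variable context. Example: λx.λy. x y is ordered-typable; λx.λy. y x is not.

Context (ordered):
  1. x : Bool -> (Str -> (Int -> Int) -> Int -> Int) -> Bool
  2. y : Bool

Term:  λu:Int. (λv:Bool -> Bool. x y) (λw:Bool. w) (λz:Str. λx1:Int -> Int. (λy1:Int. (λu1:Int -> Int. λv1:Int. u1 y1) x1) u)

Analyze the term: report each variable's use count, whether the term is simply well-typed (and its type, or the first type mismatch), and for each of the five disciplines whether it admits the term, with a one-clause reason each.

counts: x=1, y=1, u (λ-bound)=1, v (λ-bound)=0, w (λ-bound)=1, z (λ-bound)=0, x1 (λ-bound)=1, y1 (λ-bound)=1, u1 (λ-bound)=1, v1 (λ-bound)=0
uses in reading order: x, y, w, u1, y1, x1, u
typing: ✓ — Int -> Bool
ordered: ✗, needs weakening: v, z, v1 unused
linear: ✗, needs weakening: v, z, v1 unused
affine: ✓, no duplicate uses among x, y, u, v, w, z, x1, y1, u1, v1
relevant: ✗, needs weakening: v, z, v1 unused
unrestricted: ✓, well-typed at Int -> Bool; no restrictions here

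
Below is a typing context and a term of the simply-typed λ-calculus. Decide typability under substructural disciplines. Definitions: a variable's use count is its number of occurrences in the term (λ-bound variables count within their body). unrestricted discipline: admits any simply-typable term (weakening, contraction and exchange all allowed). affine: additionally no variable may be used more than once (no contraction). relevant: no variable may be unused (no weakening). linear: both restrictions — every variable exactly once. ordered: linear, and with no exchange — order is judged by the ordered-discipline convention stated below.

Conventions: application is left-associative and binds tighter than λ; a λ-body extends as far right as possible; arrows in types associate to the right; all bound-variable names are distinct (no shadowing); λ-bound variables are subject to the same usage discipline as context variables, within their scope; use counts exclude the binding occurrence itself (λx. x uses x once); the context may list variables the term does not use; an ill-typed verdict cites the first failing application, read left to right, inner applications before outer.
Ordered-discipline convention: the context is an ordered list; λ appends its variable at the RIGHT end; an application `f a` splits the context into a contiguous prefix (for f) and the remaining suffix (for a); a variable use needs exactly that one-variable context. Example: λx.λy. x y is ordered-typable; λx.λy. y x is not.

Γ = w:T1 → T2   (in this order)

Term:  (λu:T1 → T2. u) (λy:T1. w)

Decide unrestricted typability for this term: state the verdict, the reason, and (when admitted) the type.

no — not simply typable
use counts: w: 1×; u (λ-bound): 1×; y (λ-bound): 0×
uses in reading order: u, w
typing: ill-typed: an argument T1 → T1 → T2 mismatches the expected T1 → T2
per-discipline verdicts: ordered ✗; linear ✗; affine ✗; relevant ✗; unrestricted ✗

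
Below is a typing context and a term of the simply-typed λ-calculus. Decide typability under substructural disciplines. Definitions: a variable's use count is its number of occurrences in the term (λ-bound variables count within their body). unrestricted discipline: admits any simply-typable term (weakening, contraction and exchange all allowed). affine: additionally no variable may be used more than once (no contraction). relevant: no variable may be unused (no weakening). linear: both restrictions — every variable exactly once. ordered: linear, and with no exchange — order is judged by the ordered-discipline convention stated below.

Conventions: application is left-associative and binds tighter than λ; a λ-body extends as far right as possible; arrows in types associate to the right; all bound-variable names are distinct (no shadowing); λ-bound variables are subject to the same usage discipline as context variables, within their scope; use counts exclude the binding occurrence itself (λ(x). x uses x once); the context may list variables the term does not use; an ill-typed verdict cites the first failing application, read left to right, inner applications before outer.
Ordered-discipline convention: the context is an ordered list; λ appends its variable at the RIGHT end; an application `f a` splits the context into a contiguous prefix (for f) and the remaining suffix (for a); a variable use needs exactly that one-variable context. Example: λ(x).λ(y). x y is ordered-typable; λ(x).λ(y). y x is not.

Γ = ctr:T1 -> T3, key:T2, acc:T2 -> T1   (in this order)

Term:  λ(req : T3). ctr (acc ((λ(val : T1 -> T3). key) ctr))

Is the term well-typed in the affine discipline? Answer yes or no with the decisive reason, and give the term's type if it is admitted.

no — needs contraction — ctr ×2
use counts: ctr ×2; key ×1; acc ×1; req [bound] ×0; val [bound] ×0
use order (left to right): ctr, acc, key, ctr
typing: well-typed at T3 -> T3
all disciplines: ordered ✗ · linear ✗ · affine ✗ · relevant ✗ · unrestricted ✓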